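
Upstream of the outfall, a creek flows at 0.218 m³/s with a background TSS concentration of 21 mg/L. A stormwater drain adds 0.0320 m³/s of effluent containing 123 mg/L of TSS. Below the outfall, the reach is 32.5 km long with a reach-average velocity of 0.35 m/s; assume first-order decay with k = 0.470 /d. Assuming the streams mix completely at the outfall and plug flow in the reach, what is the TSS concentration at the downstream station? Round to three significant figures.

Conservation of mass: C = (0.2180·21.00 + 0.03200·123.0) / 0.2500 = 8.514/0.2500 = 34.06 mg/L.
Travel time t = 32.5·1000 / 0.35 = 92860 s = 25.79 h.
Applying C = C₀e^(−kt): 34.06 × 0.6034 = 20.55 mg/L.

20.6 mg/L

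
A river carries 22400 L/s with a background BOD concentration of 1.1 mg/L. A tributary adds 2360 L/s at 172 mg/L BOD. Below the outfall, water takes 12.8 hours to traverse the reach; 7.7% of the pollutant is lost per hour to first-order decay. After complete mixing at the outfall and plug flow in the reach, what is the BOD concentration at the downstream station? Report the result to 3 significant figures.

6.24 mg/L

Flow-weighted average: C = (22400·1.100 + 2360·172.0) / 24760 = 430600/24760 = 17.39 mg/L.
7.7%/h lost → k = −ln(1 − 0.077) = 0.08013 h⁻¹.
Decay over the reach: 17.39·exp(−kt) = 17.39·0.3586 = 6.235 mg/L.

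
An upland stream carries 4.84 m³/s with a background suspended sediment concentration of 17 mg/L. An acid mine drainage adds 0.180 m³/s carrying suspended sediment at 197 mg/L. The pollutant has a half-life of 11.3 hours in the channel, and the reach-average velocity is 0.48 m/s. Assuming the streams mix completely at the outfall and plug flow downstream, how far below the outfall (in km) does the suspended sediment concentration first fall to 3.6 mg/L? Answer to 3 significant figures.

Mixed concentration C = ΣQC/ΣQ = (4.840·17.00 + 0.1800·197.0) / 5.020 = 117.7/5.020 = 23.45 mg/L.
Half-life 11.3 h → k = ln 2 / 11.3 = 0.06134 h⁻¹ = 1.472 d⁻¹.
Set 23.45·exp(−k·t) = 3.6 → t = ln(23.45/3.6)/k = 110000 s = 30.55 h.
Distance = v·t = 0.48·110000 = 52800 m = 52.80 km.

52.8 km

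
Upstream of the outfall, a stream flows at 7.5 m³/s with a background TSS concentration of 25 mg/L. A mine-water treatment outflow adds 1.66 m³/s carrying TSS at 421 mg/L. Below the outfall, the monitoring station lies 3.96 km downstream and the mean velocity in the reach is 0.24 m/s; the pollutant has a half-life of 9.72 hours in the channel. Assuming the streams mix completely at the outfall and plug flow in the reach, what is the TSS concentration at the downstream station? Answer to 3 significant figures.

Mixed concentration C = ΣQC/ΣQ = (7.500·25.00 + 1.660·421.0) / 9.160 = 886.4/9.160 = 96.76 mg/L.
Travel time t = 3.96·1000 / 0.24 = 16500 s = 4.583 h.
Half-life 9.72 h → k = ln 2 / 9.72 = 0.07131 h⁻¹ = 1.711 d⁻¹.
After decay, C = 96.76 × e^(−kt) = 96.76 × 0.7212 = 69.79 mg/L.

69.8 mg/L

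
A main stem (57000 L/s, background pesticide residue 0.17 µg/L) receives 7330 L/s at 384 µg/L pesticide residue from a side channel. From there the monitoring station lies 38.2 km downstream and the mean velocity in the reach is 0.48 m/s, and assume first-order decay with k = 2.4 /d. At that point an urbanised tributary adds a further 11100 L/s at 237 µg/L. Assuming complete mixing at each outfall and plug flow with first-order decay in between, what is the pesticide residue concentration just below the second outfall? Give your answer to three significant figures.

39.0 µg/L

Conservation of mass: C = (57000·0.1700 + 7330·384.0) / 64330 = 2824000/64330 = 43.91 µg/L; combined flow 64330 L/s.
Travel time t = 38.2·1000 / 0.48 = 79580 s = 22.11 h.
First-order decay: C = 43.91·exp(−k·t) = 43.91·0.1096 = 4.813 µg/L.
Second outfall: C = (64330·4.813 + 11100·237.0)/75430 = 38.98 µg/L.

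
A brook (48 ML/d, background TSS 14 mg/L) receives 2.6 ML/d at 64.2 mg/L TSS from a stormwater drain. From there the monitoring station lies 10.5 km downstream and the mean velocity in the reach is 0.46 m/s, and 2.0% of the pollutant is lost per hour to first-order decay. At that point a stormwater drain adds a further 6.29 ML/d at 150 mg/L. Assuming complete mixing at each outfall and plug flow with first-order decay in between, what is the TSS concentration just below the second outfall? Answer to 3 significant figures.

29.6 mg/L

Mixed concentration C = ΣQC/ΣQ = (48.00·14.00 + 2.600·64.20) / 50.60 = 838.9/50.60 = 16.58 mg/L; combined flow 50.60 ML/d.
Travel time t = 10.5·1000 / 0.46 = 22830 s = 6.341 h.
2.0%/h lost → k = −ln(1 − 0.02) = 0.02020 h⁻¹.
After decay, C = 16.58 × e^(−kt) = 16.58 × 0.8798 = 14.59 mg/L.
Second outfall: C = (50.60·14.59 + 6.290·150.0)/56.89 = 29.56 mg/L.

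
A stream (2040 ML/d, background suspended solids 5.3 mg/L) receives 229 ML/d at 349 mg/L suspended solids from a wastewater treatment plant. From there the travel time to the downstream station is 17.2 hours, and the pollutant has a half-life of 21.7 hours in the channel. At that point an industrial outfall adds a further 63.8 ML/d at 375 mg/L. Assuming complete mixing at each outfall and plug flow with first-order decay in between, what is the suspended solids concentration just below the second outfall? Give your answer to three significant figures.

Mass balance: C = (2040·5.300 + 229.0·349.0) / 2269 = 90730/2269 = 39.99 mg/L; combined flow 2269 ML/d.
Half-life 21.7 h → k = ln 2 / 21.7 = 0.03194 h⁻¹ = 0.7666 d⁻¹.
Applying C = C₀e^(−kt): 39.99 × 0.5773 = 23.08 mg/L.
At the second outfall, C = (2269·23.08 + 63.80·375.0) / (2269 + 63.80) = 32.71 mg/L.

32.7 mg/L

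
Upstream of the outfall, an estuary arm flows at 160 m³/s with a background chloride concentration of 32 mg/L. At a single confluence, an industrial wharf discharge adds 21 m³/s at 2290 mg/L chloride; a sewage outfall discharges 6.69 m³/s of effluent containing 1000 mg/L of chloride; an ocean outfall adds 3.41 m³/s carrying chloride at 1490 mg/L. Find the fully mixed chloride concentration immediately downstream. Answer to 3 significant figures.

Mass balance: C = (160.0·32.00 + 21.00·2290 + 6.690·1000 + 3.410·1490) / 191.1 = 64980/191.1 = 340.0 mg/L.

340 mg/L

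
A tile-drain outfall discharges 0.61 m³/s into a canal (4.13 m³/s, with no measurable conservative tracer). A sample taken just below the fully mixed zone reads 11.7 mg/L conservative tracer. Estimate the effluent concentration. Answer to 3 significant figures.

90.9 mg/L

Mass balance: 4.130·0 + 0.6100·Cₑ = 4.740·11.70
→ Cₑ = (4.740·11.70 − 4.130·0) / 0.6100 = 90.91 mg/L.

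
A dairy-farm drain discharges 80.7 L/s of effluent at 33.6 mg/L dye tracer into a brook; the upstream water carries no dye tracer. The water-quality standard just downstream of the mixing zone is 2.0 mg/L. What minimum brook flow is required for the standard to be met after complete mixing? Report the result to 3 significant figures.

1280 L/s

Set C_mix = 2.0: (Q·0 + 80.70·33.60) / (Q + 80.70) = 2.0
→ Q = 80.70·(33.60 − 2.0)/(2.0 − 0) = 1275 L/s.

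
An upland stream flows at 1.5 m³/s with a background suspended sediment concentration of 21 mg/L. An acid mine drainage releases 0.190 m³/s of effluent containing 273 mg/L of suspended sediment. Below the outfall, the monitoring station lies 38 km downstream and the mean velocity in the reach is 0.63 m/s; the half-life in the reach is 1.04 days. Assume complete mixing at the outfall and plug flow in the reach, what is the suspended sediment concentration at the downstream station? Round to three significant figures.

Flow-weighted average: C = (1.500·21.00 + 0.1900·273.0) / 1.690 = 83.37/1.690 = 49.33 mg/L.
Travel time t = 38·1000 / 0.63 = 60320 s = 16.75 h.
Half-life 1.04 d → k = ln 2 / 1.04 = 0.6665 d⁻¹.
After decay, C = 49.33 × e^(−kt) = 49.33 × 0.6280 = 30.98 mg/L.

31.0 mg/L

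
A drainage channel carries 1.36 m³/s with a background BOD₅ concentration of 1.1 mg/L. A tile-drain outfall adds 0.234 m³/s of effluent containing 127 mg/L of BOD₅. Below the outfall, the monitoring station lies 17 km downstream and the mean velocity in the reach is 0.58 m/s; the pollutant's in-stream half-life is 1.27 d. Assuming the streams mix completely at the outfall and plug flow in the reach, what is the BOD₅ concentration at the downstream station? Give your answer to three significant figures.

After mixing, C = (1.360·1.100 + 0.2340·127.0) / 1.594 = 31.21/1.594 = 19.58 mg/L.
Travel time t = 17·1000 / 0.58 = 29310 s = 8.142 h.
Half-life 1.27 d → k = ln 2 / 1.27 = 0.5458 d⁻¹.
First-order decay: C = 19.58·exp(−k·t) = 19.58·0.8310 = 16.27 mg/L.

16.3 mg/L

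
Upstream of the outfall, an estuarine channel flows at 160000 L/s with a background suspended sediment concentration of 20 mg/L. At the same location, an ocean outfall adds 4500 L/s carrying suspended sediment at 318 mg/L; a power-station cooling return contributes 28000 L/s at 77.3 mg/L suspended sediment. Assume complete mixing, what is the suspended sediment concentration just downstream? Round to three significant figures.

Mass balance: C = (160000·20.00 + 4500·318.0 + 28000·77.30) / 192500 = 6795000/192500 = 35.30 mg/L.

35.3 mg/L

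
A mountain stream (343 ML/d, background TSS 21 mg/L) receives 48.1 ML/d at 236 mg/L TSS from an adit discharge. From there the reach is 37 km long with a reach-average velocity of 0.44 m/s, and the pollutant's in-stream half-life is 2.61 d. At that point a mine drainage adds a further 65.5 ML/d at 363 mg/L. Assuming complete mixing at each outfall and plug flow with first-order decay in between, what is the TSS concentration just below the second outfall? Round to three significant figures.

Conservation of mass: C = (343.0·21.00 + 48.10·236.0) / 391.1 = 18550/391.1 = 47.44 mg/L; combined flow 391.1 ML/d.
Travel time t = 37·1000 / 0.44 = 84090 s = 23.36 h.
Half-life 2.61 d → k = ln 2 / 2.61 = 0.2656 d⁻¹.
Applying C = C₀e^(−kt): 47.44 × 0.7722 = 36.64 mg/L.
Second outfall: C = (391.1·36.64 + 65.50·363.0)/456.6 = 83.45 mg/L.

83.5 mg/L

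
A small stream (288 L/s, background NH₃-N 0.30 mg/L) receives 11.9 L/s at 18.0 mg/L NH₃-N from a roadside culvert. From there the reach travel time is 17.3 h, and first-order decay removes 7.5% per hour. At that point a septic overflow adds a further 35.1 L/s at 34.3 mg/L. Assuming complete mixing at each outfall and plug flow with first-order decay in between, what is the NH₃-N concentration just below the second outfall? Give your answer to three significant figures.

After mixing, C = (288.0·0.3000 + 11.90·18.00) / 299.9 = 300.6/299.9 = 1.002 mg/L; combined flow 299.9 L/s.
7.5%/h lost → k = −ln(1 − 0.075) = 0.07796 h⁻¹.
First-order decay: C = 1.002·exp(−k·t) = 1.002·0.2596 = 0.2602 mg/L.
At the second outfall, C = (299.9·0.2602 + 35.10·34.30) / (299.9 + 35.10) = 3.827 mg/L.

3.83 mg/L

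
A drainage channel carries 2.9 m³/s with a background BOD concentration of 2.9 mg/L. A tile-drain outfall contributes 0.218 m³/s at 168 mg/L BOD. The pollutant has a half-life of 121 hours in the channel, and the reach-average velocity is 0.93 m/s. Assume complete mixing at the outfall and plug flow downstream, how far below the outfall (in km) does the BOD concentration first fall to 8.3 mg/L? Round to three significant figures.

Flow-weighted average: C = (2.900·2.900 + 0.2180·168.0) / 3.118 = 45.03/3.118 = 14.44 mg/L.
Half-life 121 h → k = ln 2 / 121 = 0.005728 h⁻¹ = 0.1375 d⁻¹.
Set 14.44·exp(−k·t) = 8.3 → t = ln(14.44/8.3)/k = 348100 s = 96.70 h.
Distance = v·t = 0.93·348100 = 323800 m = 323.8 km.

324 km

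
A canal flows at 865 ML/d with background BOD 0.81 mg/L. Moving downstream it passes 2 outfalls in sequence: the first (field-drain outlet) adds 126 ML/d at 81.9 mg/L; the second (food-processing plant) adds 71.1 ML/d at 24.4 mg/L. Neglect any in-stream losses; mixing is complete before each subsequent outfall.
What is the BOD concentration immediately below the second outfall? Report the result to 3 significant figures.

12.0 mg/L

Outfall 1: combined Q = 991.0 ML/d; C = (865.0·0.8100 + 126.0·81.90)/991.0 = 11.12 mg/L.
Outfall 2: combined Q = 1062 ML/d; C = (991.0·11.12 + 71.10·24.40)/1062 = 12.01 mg/L.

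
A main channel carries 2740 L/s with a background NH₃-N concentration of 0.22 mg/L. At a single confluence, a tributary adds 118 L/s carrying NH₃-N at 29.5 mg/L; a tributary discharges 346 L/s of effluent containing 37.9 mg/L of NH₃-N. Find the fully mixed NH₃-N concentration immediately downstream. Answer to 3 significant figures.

Mass balance: C = (2740·0.2200 + 118.0·29.50 + 346.0·37.90) / 3204 = 17200/3204 = 5.367 mg/L.

5.37 mg/L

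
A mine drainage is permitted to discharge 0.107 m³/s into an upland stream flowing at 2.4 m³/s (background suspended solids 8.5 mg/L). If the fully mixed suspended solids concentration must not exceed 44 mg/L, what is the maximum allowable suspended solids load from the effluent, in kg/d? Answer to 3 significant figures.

7770 kg/d

Mass balance at the limit: 2.400·8.500 + 0.1070·Cₑ = 2.507·44 → Cₑ = 840.3 mg/L.
Load = 0.1070 m³/s × 840.3 g/m³ × 86 400 s/d = 7768 kg/d.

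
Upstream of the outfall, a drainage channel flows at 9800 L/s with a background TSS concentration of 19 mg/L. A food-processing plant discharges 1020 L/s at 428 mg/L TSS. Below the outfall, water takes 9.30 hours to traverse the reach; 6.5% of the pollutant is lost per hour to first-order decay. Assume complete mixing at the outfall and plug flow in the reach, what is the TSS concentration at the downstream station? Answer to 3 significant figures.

Mixed concentration C = ΣQC/ΣQ = (9800·19.00 + 1020·428.0) / 10820 = 622800/10820 = 57.56 mg/L.
6.5%/h lost → k = −ln(1 − 0.065) = 0.06721 h⁻¹.
After decay, C = 57.56 × e^(−kt) = 57.56 × 0.5352 = 30.81 mg/L.

30.8 mg/L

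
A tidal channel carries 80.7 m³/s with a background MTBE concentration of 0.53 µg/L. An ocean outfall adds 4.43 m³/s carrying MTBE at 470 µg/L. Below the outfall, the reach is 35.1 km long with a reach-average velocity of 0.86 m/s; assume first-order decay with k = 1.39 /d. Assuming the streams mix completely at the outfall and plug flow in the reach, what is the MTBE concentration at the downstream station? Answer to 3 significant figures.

12.9 µg/L

After mixing, C = (80.70·0.5300 + 4.430·470.0) / 85.13 = 2125/85.13 = 24.96 µg/L.
Travel time t = 35.1·1000 / 0.86 = 40810 s = 11.34 h.
Applying C = C₀e^(−kt): 24.96 × 0.5186 = 12.94 µg/L.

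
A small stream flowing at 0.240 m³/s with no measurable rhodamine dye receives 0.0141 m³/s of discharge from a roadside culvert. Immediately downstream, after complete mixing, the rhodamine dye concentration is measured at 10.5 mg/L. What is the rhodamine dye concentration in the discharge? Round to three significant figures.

189 mg/L

Mass balance: 0.2400·0 + 0.01410·Cₑ = 0.2541·10.50
→ Cₑ = (0.2541·10.50 − 0.2400·0) / 0.01410 = 189.2 mg/L.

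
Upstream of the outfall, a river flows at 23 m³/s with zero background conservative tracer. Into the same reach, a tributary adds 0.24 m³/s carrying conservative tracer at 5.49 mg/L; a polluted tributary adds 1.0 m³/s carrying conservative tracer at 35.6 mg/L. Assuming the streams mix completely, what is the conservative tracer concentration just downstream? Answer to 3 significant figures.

1.52 mg/L

Mass balance: C = (23.00·0 + 0.2400·5.490 + 1.000·35.60) / 24.24 = 36.92/24.24 = 1.523 mg/L.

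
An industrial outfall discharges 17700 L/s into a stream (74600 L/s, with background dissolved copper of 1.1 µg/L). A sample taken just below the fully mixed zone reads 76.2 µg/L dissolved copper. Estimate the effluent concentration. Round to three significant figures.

393 µg/L

Mass balance: 74600·1.100 + 17700·Cₑ = 92300·76.20
→ Cₑ = (92300·76.20 − 74600·1.100) / 17700 = 392.7 µg/L.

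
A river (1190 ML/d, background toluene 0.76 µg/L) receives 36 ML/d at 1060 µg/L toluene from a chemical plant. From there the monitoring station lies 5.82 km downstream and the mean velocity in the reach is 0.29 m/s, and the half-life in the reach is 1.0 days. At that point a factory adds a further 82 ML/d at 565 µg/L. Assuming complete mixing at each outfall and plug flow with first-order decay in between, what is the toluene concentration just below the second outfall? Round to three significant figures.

60.8 µg/L

Conservation of mass: C = (1190·0.7600 + 36.00·1060) / 1226 = 39060/1226 = 31.86 µg/L; combined flow 1226 ML/d.
Travel time t = 5.82·1000 / 0.29 = 20070 s = 5.575 h.
Half-life 1.0 d → k = ln 2 / 1.0 = 0.6931 d⁻¹.
First-order decay: C = 31.86·exp(−k·t) = 31.86·0.8513 = 27.12 µg/L.
Second outfall: C = (1226·27.12 + 82.00·565.0)/1308 = 60.84 µg/L.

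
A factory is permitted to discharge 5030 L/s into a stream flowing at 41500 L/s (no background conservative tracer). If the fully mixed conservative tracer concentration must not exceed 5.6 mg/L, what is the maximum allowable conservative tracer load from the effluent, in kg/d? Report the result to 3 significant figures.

Mass balance at the limit: 41500·0 + 5030·Cₑ = 46530·5.6 → Cₑ = 51.80 mg/L.
5030 L/s = 5.030 m³/s. Load = 5.030 m³/s × 51.80 g/m³ × 86 400 s/d = 22510 kg/d.

22500 kg/d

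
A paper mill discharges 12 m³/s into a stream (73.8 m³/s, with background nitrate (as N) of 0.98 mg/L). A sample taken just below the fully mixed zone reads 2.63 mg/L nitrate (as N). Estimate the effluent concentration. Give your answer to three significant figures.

Mass balance: 73.80·0.9800 + 12.00·Cₑ = 85.80·2.630
→ Cₑ = (85.80·2.630 − 73.80·0.9800) / 12.00 = 12.78 mg/L.

12.8 mg/L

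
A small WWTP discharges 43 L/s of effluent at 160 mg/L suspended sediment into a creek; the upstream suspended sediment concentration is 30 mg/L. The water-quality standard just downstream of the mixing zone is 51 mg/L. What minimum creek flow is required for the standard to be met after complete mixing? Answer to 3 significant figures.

Set C_mix = 51: (Q·30.00 + 43.00·160.0) / (Q + 43.00) = 51
→ Q = 43.00·(160.0 − 51)/(51 − 30.00) = 223.2 L/s.

223 L/s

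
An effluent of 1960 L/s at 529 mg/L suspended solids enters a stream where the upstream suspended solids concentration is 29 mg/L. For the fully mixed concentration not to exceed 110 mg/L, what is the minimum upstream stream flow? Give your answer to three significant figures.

Set C_mix = 110: (Q·29.00 + 1960·529.0) / (Q + 1960) = 110
→ Q = 1960·(529.0 − 110)/(110 − 29.00) = 10140 L/s.

10100 L/s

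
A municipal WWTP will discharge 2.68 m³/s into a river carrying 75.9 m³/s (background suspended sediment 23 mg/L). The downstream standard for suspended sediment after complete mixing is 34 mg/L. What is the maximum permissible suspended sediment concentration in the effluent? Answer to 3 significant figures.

At the limit, (Qr·Cr + Qe·Cₑ)/(Qr + Qe) = 34:
Cₑ = (78.58·34 − 75.90·23.00) / 2.680 = 345.5 mg/L.

346 mg/L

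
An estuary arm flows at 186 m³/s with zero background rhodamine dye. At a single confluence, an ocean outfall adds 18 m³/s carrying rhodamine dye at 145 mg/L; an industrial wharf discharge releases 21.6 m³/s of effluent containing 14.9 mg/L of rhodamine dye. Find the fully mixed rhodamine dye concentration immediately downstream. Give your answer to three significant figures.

13.0 mg/L

Mass balance: C = (186.0·0 + 18.00·145.0 + 21.60·14.90) / 225.6 = 2932/225.6 = 13.00 mg/L.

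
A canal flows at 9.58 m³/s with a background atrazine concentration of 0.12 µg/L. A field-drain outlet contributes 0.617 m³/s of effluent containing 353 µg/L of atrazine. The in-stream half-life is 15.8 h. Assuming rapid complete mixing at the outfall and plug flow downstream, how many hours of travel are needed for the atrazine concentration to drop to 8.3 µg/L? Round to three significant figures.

21.7 h

Flow-weighted average: C = (9.580·0.1200 + 0.6170·353.0) / 10.20 = 219.0/10.20 = 21.47 µg/L.
Half-life 15.8 h → k = ln 2 / 15.8 = 0.04387 h⁻¹ = 1.053 d⁻¹.
21.47·exp(−k·t) = 8.3 → t = ln(21.47/8.3)/k = 78000 s = 21.67 h.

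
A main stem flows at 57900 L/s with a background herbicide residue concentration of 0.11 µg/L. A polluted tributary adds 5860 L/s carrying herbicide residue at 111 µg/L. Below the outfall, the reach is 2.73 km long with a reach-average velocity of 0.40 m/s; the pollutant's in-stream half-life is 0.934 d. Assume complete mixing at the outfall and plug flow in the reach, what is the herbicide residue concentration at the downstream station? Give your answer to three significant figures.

After mixing, C = (57900·0.1100 + 5860·111.0) / 63760 = 656800/63760 = 10.30 µg/L.
Travel time t = 2.73·1000 / 0.40 = 6825 s = 1.896 h.
Half-life 0.934 d → k = ln 2 / 0.934 = 0.7421 d⁻¹.
First-order decay: C = 10.30·exp(−k·t) = 10.30·0.9431 = 9.715 µg/L.

9.72 µg/L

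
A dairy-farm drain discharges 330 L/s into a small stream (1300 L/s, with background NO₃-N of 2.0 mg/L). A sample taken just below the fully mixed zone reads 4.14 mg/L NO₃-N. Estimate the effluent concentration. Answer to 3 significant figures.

12.6 mg/L

Mass balance: 1300·2.000 + 330.0·Cₑ = 1630·4.140
→ Cₑ = (1630·4.140 − 1300·2.000) / 330.0 = 12.57 mg/L.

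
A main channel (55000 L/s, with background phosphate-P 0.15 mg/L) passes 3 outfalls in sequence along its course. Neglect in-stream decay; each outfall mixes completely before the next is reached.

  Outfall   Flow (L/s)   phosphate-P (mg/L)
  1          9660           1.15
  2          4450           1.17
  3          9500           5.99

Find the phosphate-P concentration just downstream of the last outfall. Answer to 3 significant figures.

Below outfall 1: Q → 64660 L/s, C = (55000·0.1500 + 9660·1.150)/64660 = 0.2994 mg/L.
Below outfall 2: Q → 69110 L/s, C = (64660·0.2994 + 4450·1.170)/69110 = 0.3555 mg/L.
Below outfall 3: Q → 78610 L/s, C = (69110·0.3555 + 9500·5.990)/78610 = 1.036 mg/L.

1.04 mg/L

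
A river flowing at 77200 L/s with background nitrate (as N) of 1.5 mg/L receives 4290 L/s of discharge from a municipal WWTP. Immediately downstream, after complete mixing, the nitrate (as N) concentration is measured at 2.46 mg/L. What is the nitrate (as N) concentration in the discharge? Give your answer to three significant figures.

Mass balance: 77200·1.500 + 4290·Cₑ = 81490·2.460
→ Cₑ = (81490·2.460 − 77200·1.500) / 4290 = 19.74 mg/L.

19.7 mg/L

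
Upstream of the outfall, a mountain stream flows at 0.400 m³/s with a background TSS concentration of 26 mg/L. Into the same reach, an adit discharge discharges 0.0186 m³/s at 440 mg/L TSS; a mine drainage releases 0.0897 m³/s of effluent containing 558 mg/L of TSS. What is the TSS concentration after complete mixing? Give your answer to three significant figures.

Conservation of mass: C = (0.4000·26.00 + 0.01860·440.0 + 0.08970·558.0) / 0.5083 = 68.64/0.5083 = 135.0 mg/L.

135 mg/L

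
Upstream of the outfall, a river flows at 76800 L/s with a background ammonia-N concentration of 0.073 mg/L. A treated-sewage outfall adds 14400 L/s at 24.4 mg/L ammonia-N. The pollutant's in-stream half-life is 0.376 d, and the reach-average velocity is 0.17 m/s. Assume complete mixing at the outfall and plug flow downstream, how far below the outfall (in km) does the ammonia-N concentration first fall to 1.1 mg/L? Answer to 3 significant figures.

Conservation of mass: C = (76800·0.07300 + 14400·24.40) / 91200 = 357000/91200 = 3.914 mg/L.
Half-life 0.376 d → k = ln 2 / 0.376 = 1.843 d⁻¹.
Set 3.914·exp(−k·t) = 1.1 → t = ln(3.914/1.1)/k = 59490 s = 16.52 h.
Distance = v·t = 0.17·59490 = 10110 m = 10.11 km.

10.1 km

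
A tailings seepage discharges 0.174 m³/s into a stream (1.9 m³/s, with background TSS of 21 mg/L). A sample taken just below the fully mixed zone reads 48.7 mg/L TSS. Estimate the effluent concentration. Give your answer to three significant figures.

Mass balance: 1.900·21.00 + 0.1740·Cₑ = 2.074·48.70
→ Cₑ = (2.074·48.70 − 1.900·21.00) / 0.1740 = 351.2 mg/L.

351 mg/L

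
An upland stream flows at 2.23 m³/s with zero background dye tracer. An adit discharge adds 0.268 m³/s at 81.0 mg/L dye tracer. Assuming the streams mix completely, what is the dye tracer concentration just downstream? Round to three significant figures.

Conservation of mass: C = (2.230·0 + 0.2680·81.00) / 2.498 = 21.71/2.498 = 8.690 mg/L.

8.69 mg/L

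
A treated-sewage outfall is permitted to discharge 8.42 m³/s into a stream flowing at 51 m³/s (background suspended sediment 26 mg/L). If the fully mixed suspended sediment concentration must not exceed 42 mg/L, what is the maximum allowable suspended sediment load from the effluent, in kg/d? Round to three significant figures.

101000 kg/d

Mass balance at the limit: 51.00·26.00 + 8.420·Cₑ = 59.42·42 → Cₑ = 138.9 mg/L.
Load = 8.420 m³/s × 138.9 g/m³ × 86 400 s/d = 101100 kg/d.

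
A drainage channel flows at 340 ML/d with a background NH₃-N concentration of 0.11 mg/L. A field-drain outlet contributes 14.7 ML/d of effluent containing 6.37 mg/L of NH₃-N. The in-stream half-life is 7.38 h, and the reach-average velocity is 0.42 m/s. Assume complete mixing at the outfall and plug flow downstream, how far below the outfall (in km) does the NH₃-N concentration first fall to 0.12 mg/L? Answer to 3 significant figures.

18.1 km

Flow-weighted average: C = (340.0·0.1100 + 14.70·6.370) / 354.7 = 131.0/354.7 = 0.3694 mg/L.
Half-life 7.38 h → k = ln 2 / 7.38 = 0.09392 h⁻¹ = 2.254 d⁻¹.
Set 0.3694·exp(−k·t) = 0.12 → t = ln(0.3694/0.12)/k = 43100 s = 11.97 h.
Distance = v·t = 0.42·43100 = 18100 m = 18.10 km.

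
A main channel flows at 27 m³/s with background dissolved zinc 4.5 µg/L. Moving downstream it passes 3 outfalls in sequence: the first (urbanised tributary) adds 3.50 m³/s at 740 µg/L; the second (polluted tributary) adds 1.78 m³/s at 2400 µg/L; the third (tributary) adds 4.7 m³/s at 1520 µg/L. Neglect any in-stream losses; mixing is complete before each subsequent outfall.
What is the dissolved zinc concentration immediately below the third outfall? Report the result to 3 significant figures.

382 µg/L

After outfall 1: Q = 27.00 + 3.500 = 30.50 m³/s; C = (27.00·4.500 + 3.500·740.0)/30.50 = 88.90 µg/L.
After outfall 2: Q = 30.50 + 1.780 = 32.28 m³/s; C = (30.50·88.90 + 1.780·2400)/32.28 = 216.3 µg/L.
After outfall 3: Q = 32.28 + 4.700 = 36.98 m³/s; C = (32.28·216.3 + 4.700·1520)/36.98 = 382.0 µg/L.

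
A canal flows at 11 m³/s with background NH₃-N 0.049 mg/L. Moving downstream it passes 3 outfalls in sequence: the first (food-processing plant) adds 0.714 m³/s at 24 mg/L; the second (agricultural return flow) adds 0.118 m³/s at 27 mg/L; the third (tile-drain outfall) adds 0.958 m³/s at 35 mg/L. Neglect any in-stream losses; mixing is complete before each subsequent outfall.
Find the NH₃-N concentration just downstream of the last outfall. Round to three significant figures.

Below outfall 1: Q → 11.71 m³/s, C = (11.00·0.04900 + 0.7140·24.00)/11.71 = 1.509 mg/L.
Below outfall 2: Q → 11.83 m³/s, C = (11.71·1.509 + 0.1180·27.00)/11.83 = 1.763 mg/L.
Below outfall 3: Q → 12.79 m³/s, C = (11.83·1.763 + 0.9580·35.00)/12.79 = 4.253 mg/L.

4.25 mg/L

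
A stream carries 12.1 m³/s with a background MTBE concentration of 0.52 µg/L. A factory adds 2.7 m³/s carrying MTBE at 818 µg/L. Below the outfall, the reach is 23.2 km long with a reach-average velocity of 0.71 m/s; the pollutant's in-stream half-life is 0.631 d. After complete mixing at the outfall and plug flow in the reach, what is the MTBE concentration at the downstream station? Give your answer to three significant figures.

98.8 µg/L

Flow-weighted average: C = (12.10·0.5200 + 2.700·818.0) / 14.80 = 2215/14.80 = 149.7 µg/L.
Travel time t = 23.2·1000 / 0.71 = 32680 s = 9.077 h.
Half-life 0.631 d → k = ln 2 / 0.631 = 1.098 d⁻¹.
First-order decay: C = 149.7·exp(−k·t) = 149.7·0.6600 = 98.78 µg/L.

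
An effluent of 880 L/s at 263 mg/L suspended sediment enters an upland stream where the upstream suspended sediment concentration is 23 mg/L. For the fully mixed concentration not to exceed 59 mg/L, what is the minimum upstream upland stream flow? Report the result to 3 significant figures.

Set C_mix = 59: (Q·23.00 + 880.0·263.0) / (Q + 880.0) = 59
→ Q = 880.0·(263.0 − 59)/(59 − 23.00) = 4987 L/s.

4990 L/s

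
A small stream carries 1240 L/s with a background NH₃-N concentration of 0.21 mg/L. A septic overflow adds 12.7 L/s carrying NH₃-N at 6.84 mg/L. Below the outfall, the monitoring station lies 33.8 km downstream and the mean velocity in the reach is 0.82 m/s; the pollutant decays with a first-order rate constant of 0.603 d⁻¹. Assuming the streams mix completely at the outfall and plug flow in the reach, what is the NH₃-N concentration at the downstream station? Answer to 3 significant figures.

Mixed concentration C = ΣQC/ΣQ = (1240·0.2100 + 12.70·6.840) / 1253 = 347.3/1253 = 0.2772 mg/L.
Travel time t = 33.8·1000 / 0.82 = 41220 s = 11.45 h.
First-order decay: C = 0.2772·exp(−k·t) = 0.2772·0.7500 = 0.2079 mg/L.

0.208 mg/L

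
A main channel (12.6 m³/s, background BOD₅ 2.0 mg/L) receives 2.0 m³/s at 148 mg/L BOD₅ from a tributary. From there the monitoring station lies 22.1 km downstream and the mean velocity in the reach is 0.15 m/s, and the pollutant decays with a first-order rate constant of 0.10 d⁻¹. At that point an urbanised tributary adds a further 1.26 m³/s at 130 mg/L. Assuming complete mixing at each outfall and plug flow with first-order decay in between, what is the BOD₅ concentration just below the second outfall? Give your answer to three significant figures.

27.4 mg/L

After mixing, C = (12.60·2.000 + 2.000·148.0) / 14.60 = 321.2/14.60 = 22.00 mg/L; combined flow 14.60 m³/s.
Travel time t = 22.1·1000 / 0.15 = 147300 s = 40.93 h.
After decay, C = 22.00 × e^(−kt) = 22.00 × 0.8432 = 18.55 mg/L.
At the second outfall, C = (14.60·18.55 + 1.260·130.0) / (14.60 + 1.260) = 27.40 mg/L.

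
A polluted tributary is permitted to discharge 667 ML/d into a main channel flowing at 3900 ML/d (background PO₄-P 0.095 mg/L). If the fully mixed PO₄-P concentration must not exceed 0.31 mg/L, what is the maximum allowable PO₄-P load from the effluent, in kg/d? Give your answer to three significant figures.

Mass balance at the limit: 3900·0.09500 + 667.0·Cₑ = 4567·0.31 → Cₑ = 1.567 mg/L.
667.0 ML/d = 7.720 m³/s. Load = 7.720 m³/s × 1.567 g/m³ × 86 400 s/d = 1045 kg/d.

1050 kg/d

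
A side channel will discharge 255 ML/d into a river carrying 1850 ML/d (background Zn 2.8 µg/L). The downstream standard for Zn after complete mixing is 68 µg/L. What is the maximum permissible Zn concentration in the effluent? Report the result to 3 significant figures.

541 µg/L

At the limit, (Qr·Cr + Qe·Cₑ)/(Qr + Qe) = 68:
Cₑ = (2105·68 − 1850·2.800) / 255.0 = 541.0 µg/L.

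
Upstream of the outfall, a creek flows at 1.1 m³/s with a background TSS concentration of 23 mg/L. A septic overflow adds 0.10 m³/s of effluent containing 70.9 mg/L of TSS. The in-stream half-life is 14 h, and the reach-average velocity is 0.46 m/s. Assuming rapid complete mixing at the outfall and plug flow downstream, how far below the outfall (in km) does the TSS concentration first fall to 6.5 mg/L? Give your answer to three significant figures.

47.6 km

After mixing, C = (1.100·23.00 + 0.1000·70.90) / 1.200 = 32.39/1.200 = 26.99 mg/L.
Half-life 14 h → k = ln 2 / 14 = 0.04951 h⁻¹ = 1.188 d⁻¹.
Set 26.99·exp(−k·t) = 6.5 → t = ln(26.99/6.5)/k = 103500 s = 28.76 h.
Distance = v·t = 0.46·103500 = 47620 m = 47.62 km.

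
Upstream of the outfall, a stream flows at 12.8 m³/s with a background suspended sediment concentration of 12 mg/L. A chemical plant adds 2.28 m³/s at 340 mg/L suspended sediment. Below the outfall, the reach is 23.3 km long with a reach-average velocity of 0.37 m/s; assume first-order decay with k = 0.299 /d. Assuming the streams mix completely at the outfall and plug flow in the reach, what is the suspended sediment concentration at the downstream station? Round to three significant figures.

Flow-weighted average: C = (12.80·12.00 + 2.280·340.0) / 15.08 = 928.8/15.08 = 61.59 mg/L.
Travel time t = 23.3·1000 / 0.37 = 62970 s = 17.49 h.
Applying C = C₀e^(−kt): 61.59 × 0.8042 = 49.53 mg/L.

49.5 mg/L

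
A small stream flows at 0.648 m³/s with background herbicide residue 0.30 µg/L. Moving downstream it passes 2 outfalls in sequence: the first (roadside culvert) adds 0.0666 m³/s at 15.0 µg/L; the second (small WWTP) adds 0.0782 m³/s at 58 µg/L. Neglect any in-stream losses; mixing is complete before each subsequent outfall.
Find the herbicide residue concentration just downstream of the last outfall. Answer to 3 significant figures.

After outfall 1: Q = 0.6480 + 0.06660 = 0.7146 m³/s; C = (0.6480·0.3000 + 0.06660·15.00)/0.7146 = 1.670 µg/L.
After outfall 2: Q = 0.7146 + 0.07820 = 0.7928 m³/s; C = (0.7146·1.670 + 0.07820·58.00)/0.7928 = 7.226 µg/L.

7.23 µg/L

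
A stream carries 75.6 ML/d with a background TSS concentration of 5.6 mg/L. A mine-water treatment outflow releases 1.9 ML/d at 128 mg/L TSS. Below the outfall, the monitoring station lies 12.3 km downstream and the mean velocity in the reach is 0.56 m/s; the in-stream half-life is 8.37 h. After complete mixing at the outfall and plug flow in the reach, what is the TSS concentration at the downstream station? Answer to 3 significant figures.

5.19 mg/L

Conservation of mass: C = (75.60·5.600 + 1.900·128.0) / 77.50 = 666.6/77.50 = 8.601 mg/L.
Travel time t = 12.3·1000 / 0.56 = 21960 s = 6.101 h.
Half-life 8.37 h → k = ln 2 / 8.37 = 0.08281 h⁻¹ = 1.988 d⁻¹.
After decay, C = 8.601 × e^(−kt) = 8.601 × 0.6033 = 5.189 mg/L.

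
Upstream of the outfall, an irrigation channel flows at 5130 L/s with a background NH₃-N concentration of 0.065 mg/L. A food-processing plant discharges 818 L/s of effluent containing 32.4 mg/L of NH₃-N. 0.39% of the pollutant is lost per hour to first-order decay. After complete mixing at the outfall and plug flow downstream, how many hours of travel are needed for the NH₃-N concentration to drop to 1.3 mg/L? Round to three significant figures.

318 h

Flow-weighted average: C = (5130·0.06500 + 818.0·32.40) / 5948 = 26840/5948 = 4.512 mg/L.
0.39%/h lost → k = −ln(1 − 0.0039) = 0.003908 h⁻¹.
4.512·exp(−k·t) = 1.3 → t = ln(4.512/1.3)/k = 1146000 s = 318.4 h.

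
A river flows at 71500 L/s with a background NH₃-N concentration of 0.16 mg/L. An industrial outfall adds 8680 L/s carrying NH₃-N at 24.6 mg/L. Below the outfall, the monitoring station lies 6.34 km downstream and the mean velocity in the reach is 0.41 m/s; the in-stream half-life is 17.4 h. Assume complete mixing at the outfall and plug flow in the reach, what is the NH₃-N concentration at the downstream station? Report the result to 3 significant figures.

2.36 mg/L

After mixing, C = (71500·0.1600 + 8680·24.60) / 80180 = 225000/80180 = 2.806 mg/L.
Travel time t = 6.34·1000 / 0.41 = 15460 s = 4.295 h.
Half-life 17.4 h → k = ln 2 / 17.4 = 0.03984 h⁻¹ = 0.9561 d⁻¹.
First-order decay: C = 2.806·exp(−k·t) = 2.806·0.8427 = 2.365 mg/L.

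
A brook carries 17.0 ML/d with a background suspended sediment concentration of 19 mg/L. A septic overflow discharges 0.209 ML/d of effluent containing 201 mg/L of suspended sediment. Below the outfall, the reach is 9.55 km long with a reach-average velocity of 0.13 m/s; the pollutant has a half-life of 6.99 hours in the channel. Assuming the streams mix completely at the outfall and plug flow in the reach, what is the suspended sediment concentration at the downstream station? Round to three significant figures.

2.80 mg/L

Conservation of mass: C = (17.00·19.00 + 0.2090·201.0) / 17.21 = 365.0/17.21 = 21.21 mg/L.
Travel time t = 9.55·1000 / 0.13 = 73460 s = 20.41 h.
Half-life 6.99 h → k = ln 2 / 6.99 = 0.09916 h⁻¹ = 2.380 d⁻¹.
After decay, C = 21.21 × e^(−kt) = 21.21 × 0.1322 = 2.804 mg/L.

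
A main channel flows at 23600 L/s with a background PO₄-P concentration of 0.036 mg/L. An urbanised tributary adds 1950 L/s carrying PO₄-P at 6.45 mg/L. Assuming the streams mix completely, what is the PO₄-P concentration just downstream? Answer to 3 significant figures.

0.526 mg/L

Mixed concentration C = ΣQC/ΣQ = (23600·0.03600 + 1950·6.450) / 25550 = 13430/25550 = 0.5255 mg/L.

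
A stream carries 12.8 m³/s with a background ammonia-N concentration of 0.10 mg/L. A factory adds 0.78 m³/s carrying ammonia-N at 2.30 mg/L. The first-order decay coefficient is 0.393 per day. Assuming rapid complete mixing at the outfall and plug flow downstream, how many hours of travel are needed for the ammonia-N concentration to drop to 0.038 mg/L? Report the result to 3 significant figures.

Mass balance: C = (12.80·0.1000 + 0.7800·2.300) / 13.58 = 3.074/13.58 = 0.2264 mg/L.
0.2264·exp(−k·t) = 0.038 → t = ln(0.2264/0.038)/k = 392300 s = 109.0 h.

109 h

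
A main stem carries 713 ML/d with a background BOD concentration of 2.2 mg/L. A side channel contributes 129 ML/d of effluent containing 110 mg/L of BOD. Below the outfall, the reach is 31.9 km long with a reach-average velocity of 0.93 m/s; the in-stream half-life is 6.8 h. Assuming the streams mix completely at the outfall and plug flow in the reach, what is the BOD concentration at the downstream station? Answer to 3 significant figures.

Mass balance: C = (713.0·2.200 + 129.0·110.0) / 842.0 = 15760/842.0 = 18.72 mg/L.
Travel time t = 31.9·1000 / 0.93 = 34300 s = 9.528 h.
Half-life 6.8 h → k = ln 2 / 6.8 = 0.1019 h⁻¹ = 2.446 d⁻¹.
Applying C = C₀e^(−kt): 18.72 × 0.3786 = 7.086 mg/L.

7.09 mg/L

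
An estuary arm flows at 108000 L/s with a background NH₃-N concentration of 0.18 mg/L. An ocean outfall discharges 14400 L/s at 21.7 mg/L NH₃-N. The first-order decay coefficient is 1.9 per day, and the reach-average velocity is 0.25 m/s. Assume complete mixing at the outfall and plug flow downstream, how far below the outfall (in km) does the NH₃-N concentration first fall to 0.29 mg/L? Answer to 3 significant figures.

Mixed concentration C = ΣQC/ΣQ = (108000·0.1800 + 14400·21.70) / 122400 = 331900/122400 = 2.712 mg/L.
Set 2.712·exp(−k·t) = 0.29 → t = ln(2.712/0.29)/k = 101700 s = 28.24 h.
Distance = v·t = 0.25·101700 = 25410 m = 25.41 km.

25.4 km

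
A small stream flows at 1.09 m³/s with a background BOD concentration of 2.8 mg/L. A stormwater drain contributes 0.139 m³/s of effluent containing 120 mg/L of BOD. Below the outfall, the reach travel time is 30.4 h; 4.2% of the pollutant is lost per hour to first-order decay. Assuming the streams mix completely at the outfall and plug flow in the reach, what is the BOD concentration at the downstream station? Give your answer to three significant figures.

Mass balance: C = (1.090·2.800 + 0.1390·120.0) / 1.229 = 19.73/1.229 = 16.06 mg/L.
4.2%/h lost → k = −ln(1 − 0.042) = 0.04291 h⁻¹.
Decay over the reach: 16.06·exp(−kt) = 16.06·0.2713 = 4.356 mg/L.

4.36 mg/L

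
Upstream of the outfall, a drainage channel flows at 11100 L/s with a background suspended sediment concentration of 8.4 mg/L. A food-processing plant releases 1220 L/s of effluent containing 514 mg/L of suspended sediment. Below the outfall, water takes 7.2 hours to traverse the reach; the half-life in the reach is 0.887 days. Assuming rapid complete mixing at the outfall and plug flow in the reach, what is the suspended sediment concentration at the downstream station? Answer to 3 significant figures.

46.2 mg/L

Flow-weighted average: C = (11100·8.400 + 1220·514.0) / 12320 = 720300/12320 = 58.47 mg/L.
Half-life 0.887 d → k = ln 2 / 0.887 = 0.7815 d⁻¹.
Applying C = C₀e^(−kt): 58.47 × 0.7910 = 46.25 mg/L.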